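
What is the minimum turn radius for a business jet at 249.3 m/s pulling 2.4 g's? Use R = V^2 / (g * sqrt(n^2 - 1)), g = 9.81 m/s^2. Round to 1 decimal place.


Step 1: V^2 = 249.3^2 = 62150.49
Step 2: n^2 - 1 = 2.4^2 - 1 = 4.76
Step 3: sqrt(4.76) = 2.181742
Step 4: R = 62150.49 / (9.81 * 2.181742) = 2903.8 m

2903.8


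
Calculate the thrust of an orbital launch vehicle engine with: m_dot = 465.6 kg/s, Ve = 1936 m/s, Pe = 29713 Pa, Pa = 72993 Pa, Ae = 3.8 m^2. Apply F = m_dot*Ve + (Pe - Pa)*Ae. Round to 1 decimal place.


Step 1: Momentum thrust = m_dot * Ve = 465.6 * 1936 = 901401.6 N
Step 2: Pressure thrust = (Pe - Pa) * Ae = (29713 - 72993) * 3.8 = -164464.0 N
Step 3: Total thrust F = 901401.6 + -164464.0 = 736937.6 N

736937.6


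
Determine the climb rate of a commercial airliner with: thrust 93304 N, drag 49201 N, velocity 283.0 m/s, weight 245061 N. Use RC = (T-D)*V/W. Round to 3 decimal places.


Step 1: Excess thrust = T - D = 93304 - 49201 = 44103 N
Step 2: Excess power = 44103 * 283.0 = 12481149.0 W
Step 3: RC = 12481149.0 / 245061 = 50.931 m/s

50.931


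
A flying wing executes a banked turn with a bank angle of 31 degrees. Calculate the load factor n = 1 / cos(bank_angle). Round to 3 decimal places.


Step 1: Convert 31 degrees to radians = 0.541052
Step 2: cos(31 deg) = 0.857167
Step 3: n = 1 / 0.857167 = 1.167

1.167


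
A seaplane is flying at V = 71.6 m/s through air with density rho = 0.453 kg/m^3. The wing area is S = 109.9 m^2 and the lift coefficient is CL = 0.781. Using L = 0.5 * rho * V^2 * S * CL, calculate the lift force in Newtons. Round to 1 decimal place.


Step 1: Calculate dynamic pressure q = 0.5 * 0.453 * 71.6^2 = 0.5 * 0.453 * 5126.56 = 1161.1658 Pa
Step 2: Multiply by wing area and lift coefficient: L = 1161.1658 * 109.9 * 0.781
Step 3: L = 127612.1258 * 0.781 = 99665.1 N

99665.1


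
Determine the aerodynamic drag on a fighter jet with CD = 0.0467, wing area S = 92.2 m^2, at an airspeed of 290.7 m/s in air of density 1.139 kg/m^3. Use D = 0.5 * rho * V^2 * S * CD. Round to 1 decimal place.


Step 1: Dynamic pressure q = 0.5 * 1.139 * 290.7^2 = 48126.4461 Pa
Step 2: Drag D = q * S * CD = 48126.4461 * 92.2 * 0.0467
Step 3: D = 207220.0 N

207220.0


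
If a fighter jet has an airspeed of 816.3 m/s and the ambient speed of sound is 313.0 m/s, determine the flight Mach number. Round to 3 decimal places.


Step 1: M = V / a = 816.3 / 313.0
Step 2: M = 2.608

2.608


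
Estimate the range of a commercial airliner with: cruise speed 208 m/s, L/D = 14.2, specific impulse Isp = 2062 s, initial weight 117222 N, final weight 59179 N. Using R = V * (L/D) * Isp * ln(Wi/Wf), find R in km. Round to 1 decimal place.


Step 1: Coefficient = V * (L/D) * Isp = 208 * 14.2 * 2062 = 6090323.2 m
Step 2: Wi/Wf = 117222 / 59179 = 1.980804
Step 3: ln(1.980804) = 0.683503
Step 4: R = 6090323.2 * 0.683503 = 4162753.1 m = 4162.8 km

4162.8


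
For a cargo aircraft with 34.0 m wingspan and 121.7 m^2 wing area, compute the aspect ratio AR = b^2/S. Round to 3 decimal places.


Step 1: b^2 = 34.0^2 = 1156.0
Step 2: AR = 1156.0 / 121.7 = 9.499

9.499


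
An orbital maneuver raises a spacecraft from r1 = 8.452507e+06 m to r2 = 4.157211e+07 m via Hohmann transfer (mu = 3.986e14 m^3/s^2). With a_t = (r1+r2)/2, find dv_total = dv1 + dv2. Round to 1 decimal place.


Step 1: Transfer semi-major axis a_t = (8.452507e+06 + 4.157211e+07) / 2 = 2.501231e+07 m
Step 2: v1 (circular at r1) = sqrt(mu/r1) = 6867.14 m/s
Step 3: v_t1 = sqrt(mu*(2/r1 - 1/a_t)) = 8853.19 m/s
Step 4: dv1 = |8853.19 - 6867.14| = 1986.06 m/s
Step 5: v2 (circular at r2) = 3096.48 m/s, v_t2 = 1800.05 m/s
Step 6: dv2 = |3096.48 - 1800.05| = 1296.43 m/s
Step 7: Total delta-v = 1986.06 + 1296.43 = 3282.5 m/s

3282.5


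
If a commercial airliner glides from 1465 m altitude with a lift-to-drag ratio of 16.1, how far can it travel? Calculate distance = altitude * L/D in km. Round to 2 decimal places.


Step 1: Glide distance = altitude * L/D = 1465 * 16.1 = 23586.5 m
Step 2: Convert to km: 23586.5 / 1000 = 23.59 km

23.59


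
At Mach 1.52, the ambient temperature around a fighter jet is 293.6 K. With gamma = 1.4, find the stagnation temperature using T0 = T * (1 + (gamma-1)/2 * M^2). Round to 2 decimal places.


Step 1: (gamma-1)/2 = 0.2
Step 2: M^2 = 2.3104
Step 3: 1 + 0.2 * 2.3104 = 1.46208
Step 4: T0 = 293.6 * 1.46208 = 429.27 K

429.27


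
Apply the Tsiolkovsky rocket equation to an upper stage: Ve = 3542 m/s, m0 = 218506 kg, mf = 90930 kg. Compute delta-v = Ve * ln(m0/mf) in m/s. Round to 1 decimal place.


Step 1: Mass ratio m0/mf = 218506 / 90930 = 2.403013
Step 2: ln(2.403013) = 0.876723
Step 3: delta-v = 3542 * 0.876723 = 3105.4 m/s

3105.4


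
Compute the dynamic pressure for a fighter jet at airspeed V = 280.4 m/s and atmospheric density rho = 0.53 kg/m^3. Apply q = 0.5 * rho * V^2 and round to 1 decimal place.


Step 1: V^2 = 280.4^2 = 78624.16
Step 2: q = 0.5 * 0.53 * 78624.16
Step 3: q = 20835.4 Pa

20835.4


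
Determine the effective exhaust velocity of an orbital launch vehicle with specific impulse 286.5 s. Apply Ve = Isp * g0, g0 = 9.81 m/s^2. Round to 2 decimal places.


Step 1: Ve = Isp * g0 = 286.5 * 9.81
Step 2: Ve = 2810.57 m/s

2810.57


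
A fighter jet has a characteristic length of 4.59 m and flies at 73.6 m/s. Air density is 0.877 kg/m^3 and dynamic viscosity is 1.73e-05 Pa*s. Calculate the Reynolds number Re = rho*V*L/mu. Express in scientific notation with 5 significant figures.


Step 1: Numerator = rho * V * L = 0.877 * 73.6 * 4.59 = 296.271648
Step 2: Re = 296.271648 / 1.73e-05
Step 3: Re = 1.7126e+07

1.7126e+07


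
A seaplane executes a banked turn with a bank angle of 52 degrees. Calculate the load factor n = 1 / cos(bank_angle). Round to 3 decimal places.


Step 1: Convert 52 degrees to radians = 0.907571
Step 2: cos(52 deg) = 0.615661
Step 3: n = 1 / 0.615661 = 1.624

1.624


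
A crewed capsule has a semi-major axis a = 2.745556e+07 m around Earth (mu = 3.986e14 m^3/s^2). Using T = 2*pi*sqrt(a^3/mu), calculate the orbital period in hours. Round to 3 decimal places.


Step 1: a^3 / mu = 2.069621e+22 / 3.986e14 = 5.192226e+07
Step 2: sqrt(5.192226e+07) = 7205.7105 s
Step 3: T = 2*pi * 7205.7105 = 45274.81 s
Step 4: T in hours = 45274.81 / 3600 = 12.576 hours

12.576


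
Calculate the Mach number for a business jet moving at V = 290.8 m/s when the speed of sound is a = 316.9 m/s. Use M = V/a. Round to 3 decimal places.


Step 1: M = V / a = 290.8 / 316.9
Step 2: M = 0.918

0.918


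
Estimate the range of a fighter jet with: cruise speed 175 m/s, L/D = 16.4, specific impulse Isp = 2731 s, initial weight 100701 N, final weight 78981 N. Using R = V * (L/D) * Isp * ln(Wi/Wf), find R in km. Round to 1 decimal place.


Step 1: Coefficient = V * (L/D) * Isp = 175 * 16.4 * 2731 = 7837970.0 m
Step 2: Wi/Wf = 100701 / 78981 = 1.275003
Step 3: ln(1.275003) = 0.242948
Step 4: R = 7837970.0 * 0.242948 = 1904222.4 m = 1904.2 km

1904.2


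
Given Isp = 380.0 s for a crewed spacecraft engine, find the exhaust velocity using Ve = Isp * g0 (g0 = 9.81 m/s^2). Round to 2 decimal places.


Step 1: Ve = Isp * g0 = 380.0 * 9.81
Step 2: Ve = 3727.80 m/s

3727.80


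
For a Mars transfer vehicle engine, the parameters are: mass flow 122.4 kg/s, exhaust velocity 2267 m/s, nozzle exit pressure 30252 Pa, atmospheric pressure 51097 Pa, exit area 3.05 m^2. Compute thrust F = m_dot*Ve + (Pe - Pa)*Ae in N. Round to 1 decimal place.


Step 1: Momentum thrust = m_dot * Ve = 122.4 * 2267 = 277480.8 N
Step 2: Pressure thrust = (Pe - Pa) * Ae = (30252 - 51097) * 3.05 = -63577.25 N
Step 3: Total thrust F = 277480.8 + -63577.25 = 213903.6 N

213903.6


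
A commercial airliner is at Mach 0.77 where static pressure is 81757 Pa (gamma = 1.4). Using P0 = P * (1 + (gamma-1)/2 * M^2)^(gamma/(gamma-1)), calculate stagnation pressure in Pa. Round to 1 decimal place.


Step 1: (gamma-1)/2 * M^2 = 0.2 * 0.5929 = 0.11858
Step 2: 1 + 0.11858 = 1.11858
Step 3: Exponent gamma/(gamma-1) = 3.5
Step 4: P0 = 81757 * 1.11858^3.5 = 121020.7 Pa

121020.7


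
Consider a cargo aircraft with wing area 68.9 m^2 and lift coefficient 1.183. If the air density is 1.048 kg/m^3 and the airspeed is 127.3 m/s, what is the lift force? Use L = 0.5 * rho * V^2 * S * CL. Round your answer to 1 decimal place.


Step 1: Calculate dynamic pressure q = 0.5 * 1.048 * 127.3^2 = 0.5 * 1.048 * 16205.29 = 8491.572 Pa
Step 2: Multiply by wing area and lift coefficient: L = 8491.572 * 68.9 * 1.183
Step 3: L = 585069.308 * 1.183 = 692137.0 N

692137.0


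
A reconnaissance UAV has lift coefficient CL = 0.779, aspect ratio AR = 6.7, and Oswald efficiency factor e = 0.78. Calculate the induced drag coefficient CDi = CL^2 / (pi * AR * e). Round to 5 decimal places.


Step 1: CL^2 = 0.779^2 = 0.606841
Step 2: pi * AR * e = 3.14159 * 6.7 * 0.78 = 16.417963
Step 3: CDi = 0.606841 / 16.417963 = 0.03696

0.03696


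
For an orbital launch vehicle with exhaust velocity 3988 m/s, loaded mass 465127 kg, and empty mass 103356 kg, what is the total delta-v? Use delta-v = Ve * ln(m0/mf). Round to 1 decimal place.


Step 1: Mass ratio m0/mf = 465127 / 103356 = 4.500242
Step 2: ln(4.500242) = 1.504131
Step 3: delta-v = 3988 * 1.504131 = 5998.5 m/s

5998.5


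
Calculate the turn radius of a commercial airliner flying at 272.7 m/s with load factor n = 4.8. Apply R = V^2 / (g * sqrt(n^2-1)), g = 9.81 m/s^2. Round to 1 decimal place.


Step 1: V^2 = 272.7^2 = 74365.29
Step 2: n^2 - 1 = 4.8^2 - 1 = 22.04
Step 3: sqrt(22.04) = 4.694678
Step 4: R = 74365.29 / (9.81 * 4.694678) = 1614.7 m

1614.7


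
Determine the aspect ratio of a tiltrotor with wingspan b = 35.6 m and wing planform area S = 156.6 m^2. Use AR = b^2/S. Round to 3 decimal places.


Step 1: b^2 = 35.6^2 = 1267.36
Step 2: AR = 1267.36 / 156.6 = 8.093

8.093


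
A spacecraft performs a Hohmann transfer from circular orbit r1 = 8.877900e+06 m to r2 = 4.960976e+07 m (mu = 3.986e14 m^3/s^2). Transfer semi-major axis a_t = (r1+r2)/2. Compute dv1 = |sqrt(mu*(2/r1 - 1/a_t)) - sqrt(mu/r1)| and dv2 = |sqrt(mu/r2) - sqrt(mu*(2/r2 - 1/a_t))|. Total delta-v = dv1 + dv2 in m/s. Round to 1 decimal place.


Step 1: Transfer semi-major axis a_t = (8.877900e+06 + 4.960976e+07) / 2 = 2.924383e+07 m
Step 2: v1 (circular at r1) = sqrt(mu/r1) = 6700.6 m/s
Step 3: v_t1 = sqrt(mu*(2/r1 - 1/a_t)) = 8727.3 m/s
Step 4: dv1 = |8727.3 - 6700.6| = 2026.7 m/s
Step 5: v2 (circular at r2) = 2834.56 m/s, v_t2 = 1561.79 m/s
Step 6: dv2 = |2834.56 - 1561.79| = 1272.76 m/s
Step 7: Total delta-v = 2026.7 + 1272.76 = 3299.5 m/s

3299.5


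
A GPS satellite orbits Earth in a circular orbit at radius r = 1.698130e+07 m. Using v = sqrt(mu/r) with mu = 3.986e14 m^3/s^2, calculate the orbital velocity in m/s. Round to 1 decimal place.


Step 1: mu / r = 3.986e14 / 1.698130e+07 = 23472878.9904
Step 2: v = sqrt(23472878.9904) = 4844.9 m/s

4844.9


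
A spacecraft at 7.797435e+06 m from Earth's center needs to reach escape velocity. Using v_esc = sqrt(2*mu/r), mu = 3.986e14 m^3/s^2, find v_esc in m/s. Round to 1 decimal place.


Step 1: 2*mu/r = 2 * 3.986e14 / 7.797435e+06 = 102238749.0245
Step 2: v_esc = sqrt(102238749.0245) = 10111.3 m/s

10111.3


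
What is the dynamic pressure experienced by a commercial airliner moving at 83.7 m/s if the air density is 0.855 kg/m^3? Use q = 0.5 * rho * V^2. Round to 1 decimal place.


Step 1: V^2 = 83.7^2 = 7005.69
Step 2: q = 0.5 * 0.855 * 7005.69
Step 3: q = 2994.9 Pa

2994.9


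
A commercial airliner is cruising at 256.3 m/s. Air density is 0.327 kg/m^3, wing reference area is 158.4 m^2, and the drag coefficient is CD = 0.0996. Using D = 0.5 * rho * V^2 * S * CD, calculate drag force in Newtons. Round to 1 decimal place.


Step 1: Dynamic pressure q = 0.5 * 0.327 * 256.3^2 = 10740.2643 Pa
Step 2: Drag D = q * S * CD = 10740.2643 * 158.4 * 0.0996
Step 3: D = 169445.3 N

169445.3


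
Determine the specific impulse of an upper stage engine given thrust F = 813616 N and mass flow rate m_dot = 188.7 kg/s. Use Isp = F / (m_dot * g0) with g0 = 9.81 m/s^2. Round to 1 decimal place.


Step 1: m_dot * g0 = 188.7 * 9.81 = 1851.15
Step 2: Isp = 813616 / 1851.15 = 439.5 s

439.5


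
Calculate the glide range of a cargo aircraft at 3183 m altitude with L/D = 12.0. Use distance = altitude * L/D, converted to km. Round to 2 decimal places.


Step 1: Glide distance = altitude * L/D = 3183 * 12.0 = 38196.0 m
Step 2: Convert to km: 38196.0 / 1000 = 38.20 km

38.20


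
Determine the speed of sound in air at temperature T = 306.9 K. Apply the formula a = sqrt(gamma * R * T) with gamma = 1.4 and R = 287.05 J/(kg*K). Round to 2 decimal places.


Step 1: gamma * R * T = 1.4 * 287.05 * 306.9 = 123333.903
Step 2: a = sqrt(123333.903) = 351.19 m/s

351.19


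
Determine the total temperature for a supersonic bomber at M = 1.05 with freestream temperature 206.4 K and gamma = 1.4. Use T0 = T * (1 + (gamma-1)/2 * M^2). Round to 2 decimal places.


Step 1: (gamma-1)/2 = 0.2
Step 2: M^2 = 1.1025
Step 3: 1 + 0.2 * 1.1025 = 1.2205
Step 4: T0 = 206.4 * 1.2205 = 251.91 K

251.91


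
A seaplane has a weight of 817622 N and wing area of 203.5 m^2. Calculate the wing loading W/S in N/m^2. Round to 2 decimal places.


Step 1: Wing loading = W / S = 817622 / 203.5
Step 2: Wing loading = 4017.80 N/m^2

4017.80


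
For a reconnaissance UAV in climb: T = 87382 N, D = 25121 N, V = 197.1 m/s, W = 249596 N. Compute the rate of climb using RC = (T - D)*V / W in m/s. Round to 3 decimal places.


Step 1: Excess thrust = T - D = 87382 - 25121 = 62261 N
Step 2: Excess power = 62261 * 197.1 = 12271643.1 W
Step 3: RC = 12271643.1 / 249596 = 49.166 m/s

49.166


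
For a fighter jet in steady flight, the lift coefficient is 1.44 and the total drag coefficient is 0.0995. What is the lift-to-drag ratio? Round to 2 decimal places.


Step 1: L/D = CL / CD = 1.44 / 0.0995
Step 2: L/D = 14.47

14.47


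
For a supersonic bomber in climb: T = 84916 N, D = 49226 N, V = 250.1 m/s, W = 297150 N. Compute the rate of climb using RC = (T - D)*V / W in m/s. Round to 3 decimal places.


Step 1: Excess thrust = T - D = 84916 - 49226 = 35690 N
Step 2: Excess power = 35690 * 250.1 = 8926069.0 W
Step 3: RC = 8926069.0 / 297150 = 30.039 m/s

30.039


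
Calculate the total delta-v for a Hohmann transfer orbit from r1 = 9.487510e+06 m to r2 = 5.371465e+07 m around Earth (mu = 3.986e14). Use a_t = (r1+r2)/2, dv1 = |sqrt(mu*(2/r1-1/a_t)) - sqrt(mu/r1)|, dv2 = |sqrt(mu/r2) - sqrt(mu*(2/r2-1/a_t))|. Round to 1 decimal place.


Step 1: Transfer semi-major axis a_t = (9.487510e+06 + 5.371465e+07) / 2 = 3.160108e+07 m
Step 2: v1 (circular at r1) = sqrt(mu/r1) = 6481.75 m/s
Step 3: v_t1 = sqrt(mu*(2/r1 - 1/a_t)) = 8450.61 m/s
Step 4: dv1 = |8450.61 - 6481.75| = 1968.85 m/s
Step 5: v2 (circular at r2) = 2724.1 m/s, v_t2 = 1492.61 m/s
Step 6: dv2 = |2724.1 - 1492.61| = 1231.48 m/s
Step 7: Total delta-v = 1968.85 + 1231.48 = 3200.3 m/s

3200.3


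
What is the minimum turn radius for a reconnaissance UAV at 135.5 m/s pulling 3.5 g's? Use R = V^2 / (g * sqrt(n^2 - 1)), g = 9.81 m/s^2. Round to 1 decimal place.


Step 1: V^2 = 135.5^2 = 18360.25
Step 2: n^2 - 1 = 3.5^2 - 1 = 11.25
Step 3: sqrt(11.25) = 3.354102
Step 4: R = 18360.25 / (9.81 * 3.354102) = 558.0 m

558.0


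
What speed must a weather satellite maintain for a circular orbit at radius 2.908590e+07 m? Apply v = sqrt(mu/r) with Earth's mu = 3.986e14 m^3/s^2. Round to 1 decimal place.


Step 1: mu / r = 3.986e14 / 2.908590e+07 = 13704234.6979
Step 2: v = sqrt(13704234.6979) = 3701.9 m/s

3701.9


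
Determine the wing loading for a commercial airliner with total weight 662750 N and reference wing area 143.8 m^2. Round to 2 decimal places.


Step 1: Wing loading = W / S = 662750 / 143.8
Step 2: Wing loading = 4608.83 N/m^2

4608.83


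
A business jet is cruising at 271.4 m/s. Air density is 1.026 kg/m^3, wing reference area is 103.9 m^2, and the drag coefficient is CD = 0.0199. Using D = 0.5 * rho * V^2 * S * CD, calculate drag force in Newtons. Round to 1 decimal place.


Step 1: Dynamic pressure q = 0.5 * 1.026 * 271.4^2 = 37786.5335 Pa
Step 2: Drag D = q * S * CD = 37786.5335 * 103.9 * 0.0199
Step 3: D = 78127.8 N

78127.8


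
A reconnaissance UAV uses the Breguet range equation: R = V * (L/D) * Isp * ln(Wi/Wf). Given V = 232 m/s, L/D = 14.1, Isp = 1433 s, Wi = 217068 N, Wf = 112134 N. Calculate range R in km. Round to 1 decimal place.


Step 1: Coefficient = V * (L/D) * Isp = 232 * 14.1 * 1433 = 4687629.6 m
Step 2: Wi/Wf = 217068 / 112134 = 1.935791
Step 3: ln(1.935791) = 0.660516
Step 4: R = 4687629.6 * 0.660516 = 3096254.7 m = 3096.3 km

3096.3


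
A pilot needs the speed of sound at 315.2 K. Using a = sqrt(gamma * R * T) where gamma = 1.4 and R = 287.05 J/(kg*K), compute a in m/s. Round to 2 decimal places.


Step 1: gamma * R * T = 1.4 * 287.05 * 315.2 = 126669.424
Step 2: a = sqrt(126669.424) = 355.91 m/s

355.91


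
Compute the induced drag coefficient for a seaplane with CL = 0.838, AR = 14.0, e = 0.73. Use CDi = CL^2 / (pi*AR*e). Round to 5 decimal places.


Step 1: CL^2 = 0.838^2 = 0.702244
Step 2: pi * AR * e = 3.14159 * 14.0 * 0.73 = 32.107077
Step 3: CDi = 0.702244 / 32.107077 = 0.02187

0.02187


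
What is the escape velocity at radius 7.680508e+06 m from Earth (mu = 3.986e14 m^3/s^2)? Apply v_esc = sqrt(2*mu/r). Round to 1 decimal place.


Step 1: 2*mu/r = 2 * 3.986e14 / 7.680508e+06 = 103795217.7122
Step 2: v_esc = sqrt(103795217.7122) = 10188.0 m/s

10188.0


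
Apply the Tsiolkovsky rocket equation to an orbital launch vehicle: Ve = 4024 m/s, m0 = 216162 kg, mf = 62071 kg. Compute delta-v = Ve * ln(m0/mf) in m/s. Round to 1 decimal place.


Step 1: Mass ratio m0/mf = 216162 / 62071 = 3.482496
Step 2: ln(3.482496) = 1.247749
Step 3: delta-v = 4024 * 1.247749 = 5020.9 m/s

5020.9


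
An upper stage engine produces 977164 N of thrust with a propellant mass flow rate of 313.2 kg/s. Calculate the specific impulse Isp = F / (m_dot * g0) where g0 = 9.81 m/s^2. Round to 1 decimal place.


Step 1: m_dot * g0 = 313.2 * 9.81 = 3072.49
Step 2: Isp = 977164 / 3072.49 = 318.0 s

318.0


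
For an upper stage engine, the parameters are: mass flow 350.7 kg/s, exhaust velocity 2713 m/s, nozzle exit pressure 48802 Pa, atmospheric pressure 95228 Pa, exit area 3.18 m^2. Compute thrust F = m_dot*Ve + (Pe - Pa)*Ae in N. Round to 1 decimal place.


Step 1: Momentum thrust = m_dot * Ve = 350.7 * 2713 = 951449.1 N
Step 2: Pressure thrust = (Pe - Pa) * Ae = (48802 - 95228) * 3.18 = -147634.68 N
Step 3: Total thrust F = 951449.1 + -147634.68 = 803814.4 N

803814.4


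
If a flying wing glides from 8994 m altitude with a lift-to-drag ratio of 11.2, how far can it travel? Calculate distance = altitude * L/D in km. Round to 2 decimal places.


Step 1: Glide distance = altitude * L/D = 8994 * 11.2 = 100732.8 m
Step 2: Convert to km: 100732.8 / 1000 = 100.73 km

100.73


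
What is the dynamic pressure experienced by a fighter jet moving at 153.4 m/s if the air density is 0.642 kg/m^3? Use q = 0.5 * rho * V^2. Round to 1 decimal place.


Step 1: V^2 = 153.4^2 = 23531.56
Step 2: q = 0.5 * 0.642 * 23531.56
Step 3: q = 7553.6 Pa

7553.6


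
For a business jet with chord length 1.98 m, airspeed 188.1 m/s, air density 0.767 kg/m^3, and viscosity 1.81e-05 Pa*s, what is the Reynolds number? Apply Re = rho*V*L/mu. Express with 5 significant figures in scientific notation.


Step 1: Numerator = rho * V * L = 0.767 * 188.1 * 1.98 = 285.659946
Step 2: Re = 285.659946 / 1.81e-05
Step 3: Re = 1.5782e+07

1.5782e+07


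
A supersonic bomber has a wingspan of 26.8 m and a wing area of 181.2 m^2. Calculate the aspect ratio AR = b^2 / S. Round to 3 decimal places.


Step 1: b^2 = 26.8^2 = 718.24
Step 2: AR = 718.24 / 181.2 = 3.964

3.964


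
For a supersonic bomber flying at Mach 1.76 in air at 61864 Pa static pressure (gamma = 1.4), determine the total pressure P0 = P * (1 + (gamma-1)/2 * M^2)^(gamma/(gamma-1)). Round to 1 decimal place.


Step 1: (gamma-1)/2 * M^2 = 0.2 * 3.0976 = 0.61952
Step 2: 1 + 0.61952 = 1.61952
Step 3: Exponent gamma/(gamma-1) = 3.5
Step 4: P0 = 61864 * 1.61952^3.5 = 334418.4 Pa

334418.4


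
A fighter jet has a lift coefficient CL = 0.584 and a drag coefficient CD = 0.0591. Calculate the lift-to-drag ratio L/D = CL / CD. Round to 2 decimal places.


Step 1: L/D = CL / CD = 0.584 / 0.0591
Step 2: L/D = 9.88

9.88


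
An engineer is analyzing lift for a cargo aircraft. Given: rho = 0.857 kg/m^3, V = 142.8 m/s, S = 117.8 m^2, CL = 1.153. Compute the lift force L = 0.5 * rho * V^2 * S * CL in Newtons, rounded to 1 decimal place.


Step 1: Calculate dynamic pressure q = 0.5 * 0.857 * 142.8^2 = 0.5 * 0.857 * 20391.84 = 8737.9034 Pa
Step 2: Multiply by wing area and lift coefficient: L = 8737.9034 * 117.8 * 1.153
Step 3: L = 1029325.0252 * 1.153 = 1186811.8 N

1186811.8


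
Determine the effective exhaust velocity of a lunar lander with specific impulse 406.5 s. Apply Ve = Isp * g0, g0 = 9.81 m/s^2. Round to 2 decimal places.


Step 1: Ve = Isp * g0 = 406.5 * 9.81
Step 2: Ve = 3987.77 m/s

3987.77


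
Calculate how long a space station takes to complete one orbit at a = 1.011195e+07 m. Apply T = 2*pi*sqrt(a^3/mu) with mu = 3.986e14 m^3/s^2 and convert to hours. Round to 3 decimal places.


Step 1: a^3 / mu = 1.033962e+21 / 3.986e14 = 2.593985e+06
Step 2: sqrt(2.593985e+06) = 1610.5853 s
Step 3: T = 2*pi * 1610.5853 = 10119.61 s
Step 4: T in hours = 10119.61 / 3600 = 2.811 hours

2.811


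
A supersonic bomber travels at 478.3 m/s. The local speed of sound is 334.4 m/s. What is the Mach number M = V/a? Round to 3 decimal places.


Step 1: M = V / a = 478.3 / 334.4
Step 2: M = 1.430

1.430


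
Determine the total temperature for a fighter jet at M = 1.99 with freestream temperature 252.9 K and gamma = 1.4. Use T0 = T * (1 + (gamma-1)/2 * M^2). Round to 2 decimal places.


Step 1: (gamma-1)/2 = 0.2
Step 2: M^2 = 3.9601
Step 3: 1 + 0.2 * 3.9601 = 1.79202
Step 4: T0 = 252.9 * 1.79202 = 453.20 K

453.20


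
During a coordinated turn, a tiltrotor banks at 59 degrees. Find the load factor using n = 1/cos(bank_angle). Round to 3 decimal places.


Step 1: Convert 59 degrees to radians = 1.029744
Step 2: cos(59 deg) = 0.515038
Step 3: n = 1 / 0.515038 = 1.942

1.942


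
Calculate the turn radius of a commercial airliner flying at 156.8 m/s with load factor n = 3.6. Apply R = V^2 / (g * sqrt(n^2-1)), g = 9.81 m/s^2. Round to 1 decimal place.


Step 1: V^2 = 156.8^2 = 24586.24
Step 2: n^2 - 1 = 3.6^2 - 1 = 11.96
Step 3: sqrt(11.96) = 3.458323
Step 4: R = 24586.24 / (9.81 * 3.458323) = 724.7 m

724.7


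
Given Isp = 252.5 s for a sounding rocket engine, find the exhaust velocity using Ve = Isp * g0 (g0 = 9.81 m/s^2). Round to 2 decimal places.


Step 1: Ve = Isp * g0 = 252.5 * 9.81
Step 2: Ve = 2477.03 m/s

2477.03


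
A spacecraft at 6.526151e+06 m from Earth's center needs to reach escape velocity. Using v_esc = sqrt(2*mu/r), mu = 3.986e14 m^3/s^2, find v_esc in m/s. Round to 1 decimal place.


Step 1: 2*mu/r = 2 * 3.986e14 / 6.526151e+06 = 122154697.3093
Step 2: v_esc = sqrt(122154697.3093) = 11052.4 m/s

11052.4


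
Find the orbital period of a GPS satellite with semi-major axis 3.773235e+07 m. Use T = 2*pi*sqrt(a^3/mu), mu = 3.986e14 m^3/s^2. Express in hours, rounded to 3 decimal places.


Step 1: a^3 / mu = 5.372069e+22 / 3.986e14 = 1.347734e+08
Step 2: sqrt(1.347734e+08) = 11609.1958 s
Step 3: T = 2*pi * 11609.1958 = 72942.73 s
Step 4: T in hours = 72942.73 / 3600 = 20.262 hours

20.262


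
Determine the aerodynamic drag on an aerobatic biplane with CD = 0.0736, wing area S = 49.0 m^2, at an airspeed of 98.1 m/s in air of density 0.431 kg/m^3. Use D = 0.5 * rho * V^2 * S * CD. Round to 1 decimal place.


Step 1: Dynamic pressure q = 0.5 * 0.431 * 98.1^2 = 2073.888 Pa
Step 2: Drag D = q * S * CD = 2073.888 * 49.0 * 0.0736
Step 3: D = 7479.3 N

7479.3


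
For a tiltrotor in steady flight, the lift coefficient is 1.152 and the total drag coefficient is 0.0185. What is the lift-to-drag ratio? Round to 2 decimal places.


Step 1: L/D = CL / CD = 1.152 / 0.0185
Step 2: L/D = 62.27

62.27


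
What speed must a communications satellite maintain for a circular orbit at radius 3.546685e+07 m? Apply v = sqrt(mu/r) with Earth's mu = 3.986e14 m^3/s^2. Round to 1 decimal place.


Step 1: mu / r = 3.986e14 / 3.546685e+07 = 11238663.7099
Step 2: v = sqrt(11238663.7099) = 3352.4 m/s

3352.4


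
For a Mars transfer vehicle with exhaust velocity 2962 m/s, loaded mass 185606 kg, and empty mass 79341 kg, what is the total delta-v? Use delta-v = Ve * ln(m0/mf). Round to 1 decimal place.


Step 1: Mass ratio m0/mf = 185606 / 79341 = 2.339345
Step 2: ln(2.339345) = 0.849871
Step 3: delta-v = 2962 * 0.849871 = 2517.3 m/s

2517.3


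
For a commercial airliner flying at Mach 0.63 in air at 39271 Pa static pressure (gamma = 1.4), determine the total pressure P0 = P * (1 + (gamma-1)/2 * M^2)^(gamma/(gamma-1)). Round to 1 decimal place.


Step 1: (gamma-1)/2 * M^2 = 0.2 * 0.3969 = 0.07938
Step 2: 1 + 0.07938 = 1.07938
Step 3: Exponent gamma/(gamma-1) = 3.5
Step 4: P0 = 39271 * 1.07938^3.5 = 51307.7 Pa

51307.7


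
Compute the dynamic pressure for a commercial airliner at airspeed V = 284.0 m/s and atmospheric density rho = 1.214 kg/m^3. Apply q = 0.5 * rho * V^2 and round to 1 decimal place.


Step 1: V^2 = 284.0^2 = 80656.0
Step 2: q = 0.5 * 1.214 * 80656.0
Step 3: q = 48958.2 Pa

48958.2


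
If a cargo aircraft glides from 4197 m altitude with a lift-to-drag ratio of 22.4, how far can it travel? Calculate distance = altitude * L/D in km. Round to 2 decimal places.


Step 1: Glide distance = altitude * L/D = 4197 * 22.4 = 94012.8 m
Step 2: Convert to km: 94012.8 / 1000 = 94.01 km

94.01


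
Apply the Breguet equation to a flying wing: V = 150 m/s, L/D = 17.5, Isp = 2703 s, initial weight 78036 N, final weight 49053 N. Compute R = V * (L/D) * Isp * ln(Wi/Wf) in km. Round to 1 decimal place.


Step 1: Coefficient = V * (L/D) * Isp = 150 * 17.5 * 2703 = 7095375.0 m
Step 2: Wi/Wf = 78036 / 49053 = 1.590851
Step 3: ln(1.590851) = 0.464269
Step 4: R = 7095375.0 * 0.464269 = 3294162.0 m = 3294.2 km

3294.2


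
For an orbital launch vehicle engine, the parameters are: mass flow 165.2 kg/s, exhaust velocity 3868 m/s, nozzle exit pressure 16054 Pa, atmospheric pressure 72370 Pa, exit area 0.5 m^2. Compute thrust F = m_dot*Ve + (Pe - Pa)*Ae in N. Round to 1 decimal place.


Step 1: Momentum thrust = m_dot * Ve = 165.2 * 3868 = 638993.6 N
Step 2: Pressure thrust = (Pe - Pa) * Ae = (16054 - 72370) * 0.5 = -28158.0 N
Step 3: Total thrust F = 638993.6 + -28158.0 = 610835.6 N

610835.6


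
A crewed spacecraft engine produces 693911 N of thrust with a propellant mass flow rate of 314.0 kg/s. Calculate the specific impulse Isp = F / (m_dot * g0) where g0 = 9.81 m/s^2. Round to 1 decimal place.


Step 1: m_dot * g0 = 314.0 * 9.81 = 3080.34
Step 2: Isp = 693911 / 3080.34 = 225.3 s

225.3


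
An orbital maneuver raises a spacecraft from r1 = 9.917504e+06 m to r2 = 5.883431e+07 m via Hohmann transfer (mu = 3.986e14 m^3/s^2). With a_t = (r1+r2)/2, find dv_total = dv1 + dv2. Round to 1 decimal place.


Step 1: Transfer semi-major axis a_t = (9.917504e+06 + 5.883431e+07) / 2 = 3.437591e+07 m
Step 2: v1 (circular at r1) = sqrt(mu/r1) = 6339.68 m/s
Step 3: v_t1 = sqrt(mu*(2/r1 - 1/a_t)) = 8293.84 m/s
Step 4: dv1 = |8293.84 - 6339.68| = 1954.16 m/s
Step 5: v2 (circular at r2) = 2602.88 m/s, v_t2 = 1398.07 m/s
Step 6: dv2 = |2602.88 - 1398.07| = 1204.81 m/s
Step 7: Total delta-v = 1954.16 + 1204.81 = 3159.0 m/s

3159.0


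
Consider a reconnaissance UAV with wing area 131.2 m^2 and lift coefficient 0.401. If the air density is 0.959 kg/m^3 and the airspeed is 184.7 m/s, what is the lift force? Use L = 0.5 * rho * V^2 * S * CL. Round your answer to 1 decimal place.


Step 1: Calculate dynamic pressure q = 0.5 * 0.959 * 184.7^2 = 0.5 * 0.959 * 34114.09 = 16357.7062 Pa
Step 2: Multiply by wing area and lift coefficient: L = 16357.7062 * 131.2 * 0.401
Step 3: L = 2146131.0475 * 0.401 = 860598.6 N

860598.6


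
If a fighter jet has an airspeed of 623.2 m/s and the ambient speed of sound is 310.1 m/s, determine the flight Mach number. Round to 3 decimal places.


Step 1: M = V / a = 623.2 / 310.1
Step 2: M = 2.010

2.010


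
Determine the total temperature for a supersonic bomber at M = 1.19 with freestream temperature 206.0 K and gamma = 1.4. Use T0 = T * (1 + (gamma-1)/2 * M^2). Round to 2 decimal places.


Step 1: (gamma-1)/2 = 0.2
Step 2: M^2 = 1.4161
Step 3: 1 + 0.2 * 1.4161 = 1.28322
Step 4: T0 = 206.0 * 1.28322 = 264.34 K

264.34


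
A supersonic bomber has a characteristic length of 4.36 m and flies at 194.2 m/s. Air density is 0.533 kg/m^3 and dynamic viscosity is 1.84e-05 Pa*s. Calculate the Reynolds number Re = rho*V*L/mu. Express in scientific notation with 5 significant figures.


Step 1: Numerator = rho * V * L = 0.533 * 194.2 * 4.36 = 451.297496
Step 2: Re = 451.297496 / 1.84e-05
Step 3: Re = 2.4527e+07

2.4527e+07


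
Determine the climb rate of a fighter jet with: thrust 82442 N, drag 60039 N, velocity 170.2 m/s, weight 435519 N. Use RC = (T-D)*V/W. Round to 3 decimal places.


Step 1: Excess thrust = T - D = 82442 - 60039 = 22403 N
Step 2: Excess power = 22403 * 170.2 = 3812990.6 W
Step 3: RC = 3812990.6 / 435519 = 8.755 m/s

8.755


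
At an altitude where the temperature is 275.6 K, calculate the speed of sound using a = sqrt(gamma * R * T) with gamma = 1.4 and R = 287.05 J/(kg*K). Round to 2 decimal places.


Step 1: gamma * R * T = 1.4 * 287.05 * 275.6 = 110755.372
Step 2: a = sqrt(110755.372) = 332.80 m/s

332.80


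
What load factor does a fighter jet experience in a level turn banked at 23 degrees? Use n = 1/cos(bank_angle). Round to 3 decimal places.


Step 1: Convert 23 degrees to radians = 0.401426
Step 2: cos(23 deg) = 0.920505
Step 3: n = 1 / 0.920505 = 1.086

1.086


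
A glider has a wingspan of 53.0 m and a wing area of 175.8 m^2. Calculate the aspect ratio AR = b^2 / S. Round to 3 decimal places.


Step 1: b^2 = 53.0^2 = 2809.0
Step 2: AR = 2809.0 / 175.8 = 15.978

15.978


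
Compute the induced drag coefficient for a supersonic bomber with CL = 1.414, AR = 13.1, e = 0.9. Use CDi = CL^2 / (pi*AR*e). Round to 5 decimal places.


Step 1: CL^2 = 1.414^2 = 1.999396
Step 2: pi * AR * e = 3.14159 * 13.1 * 0.9 = 37.039377
Step 3: CDi = 1.999396 / 37.039377 = 0.05398

0.05398


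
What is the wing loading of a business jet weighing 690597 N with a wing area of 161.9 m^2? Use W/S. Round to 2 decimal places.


Step 1: Wing loading = W / S = 690597 / 161.9
Step 2: Wing loading = 4265.58 N/m^2

4265.58


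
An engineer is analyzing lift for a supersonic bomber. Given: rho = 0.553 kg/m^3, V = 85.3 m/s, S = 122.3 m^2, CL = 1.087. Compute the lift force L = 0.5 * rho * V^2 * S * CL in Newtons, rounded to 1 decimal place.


Step 1: Calculate dynamic pressure q = 0.5 * 0.553 * 85.3^2 = 0.5 * 0.553 * 7276.09 = 2011.8389 Pa
Step 2: Multiply by wing area and lift coefficient: L = 2011.8389 * 122.3 * 1.087
Step 3: L = 246047.8956 * 1.087 = 267454.1 N

267454.1


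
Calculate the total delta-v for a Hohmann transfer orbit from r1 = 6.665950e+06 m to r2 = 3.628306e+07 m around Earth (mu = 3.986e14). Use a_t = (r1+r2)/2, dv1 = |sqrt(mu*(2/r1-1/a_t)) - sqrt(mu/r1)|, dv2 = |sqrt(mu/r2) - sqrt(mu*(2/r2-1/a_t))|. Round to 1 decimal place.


Step 1: Transfer semi-major axis a_t = (6.665950e+06 + 3.628306e+07) / 2 = 2.147450e+07 m
Step 2: v1 (circular at r1) = sqrt(mu/r1) = 7732.82 m/s
Step 3: v_t1 = sqrt(mu*(2/r1 - 1/a_t)) = 10051.43 m/s
Step 4: dv1 = |10051.43 - 7732.82| = 2318.62 m/s
Step 5: v2 (circular at r2) = 3314.49 m/s, v_t2 = 1846.66 m/s
Step 6: dv2 = |3314.49 - 1846.66| = 1467.83 m/s
Step 7: Total delta-v = 2318.62 + 1467.83 = 3786.5 m/s

3786.5


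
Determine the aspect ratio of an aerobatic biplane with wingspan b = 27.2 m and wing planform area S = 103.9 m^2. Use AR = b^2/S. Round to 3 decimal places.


Step 1: b^2 = 27.2^2 = 739.84
Step 2: AR = 739.84 / 103.9 = 7.121

7.121


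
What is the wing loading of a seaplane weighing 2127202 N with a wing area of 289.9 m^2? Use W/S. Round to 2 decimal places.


Step 1: Wing loading = W / S = 2127202 / 289.9
Step 2: Wing loading = 7337.71 N/m^2

7337.71


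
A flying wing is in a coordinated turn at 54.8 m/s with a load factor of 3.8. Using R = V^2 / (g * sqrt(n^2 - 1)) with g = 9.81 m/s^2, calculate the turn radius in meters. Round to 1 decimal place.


Step 1: V^2 = 54.8^2 = 3003.04
Step 2: n^2 - 1 = 3.8^2 - 1 = 13.44
Step 3: sqrt(13.44) = 3.666061
Step 4: R = 3003.04 / (9.81 * 3.666061) = 83.5 m

83.5


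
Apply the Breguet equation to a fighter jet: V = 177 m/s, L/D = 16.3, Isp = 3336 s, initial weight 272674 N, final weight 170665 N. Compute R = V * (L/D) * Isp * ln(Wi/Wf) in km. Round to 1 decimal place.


Step 1: Coefficient = V * (L/D) * Isp = 177 * 16.3 * 3336 = 9624693.6 m
Step 2: Wi/Wf = 272674 / 170665 = 1.597715
Step 3: ln(1.597715) = 0.468574
Step 4: R = 9624693.6 * 0.468574 = 4509884.8 m = 4509.9 km

4509.9


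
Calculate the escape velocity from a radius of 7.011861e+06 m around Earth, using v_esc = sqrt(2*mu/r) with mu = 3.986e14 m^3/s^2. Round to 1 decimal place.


Step 1: 2*mu/r = 2 * 3.986e14 / 7.011861e+06 = 113693069.5004
Step 2: v_esc = sqrt(113693069.5004) = 10662.7 m/s

10662.7


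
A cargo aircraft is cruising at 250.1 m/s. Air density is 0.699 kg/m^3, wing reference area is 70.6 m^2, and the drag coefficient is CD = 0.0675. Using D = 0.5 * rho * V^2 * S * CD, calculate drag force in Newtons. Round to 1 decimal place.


Step 1: Dynamic pressure q = 0.5 * 0.699 * 250.1^2 = 21861.2285 Pa
Step 2: Drag D = q * S * CD = 21861.2285 * 70.6 * 0.0675
Step 3: D = 104179.7 N

104179.7


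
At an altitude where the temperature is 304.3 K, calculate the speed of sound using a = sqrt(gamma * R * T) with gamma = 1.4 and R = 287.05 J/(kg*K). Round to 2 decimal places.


Step 1: gamma * R * T = 1.4 * 287.05 * 304.3 = 122289.041
Step 2: a = sqrt(122289.041) = 349.70 m/s

349.70


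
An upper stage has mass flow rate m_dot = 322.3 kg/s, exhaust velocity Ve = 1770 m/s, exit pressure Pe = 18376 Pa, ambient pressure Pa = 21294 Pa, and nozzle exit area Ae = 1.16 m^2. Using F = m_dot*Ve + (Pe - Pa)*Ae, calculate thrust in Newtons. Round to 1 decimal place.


Step 1: Momentum thrust = m_dot * Ve = 322.3 * 1770 = 570471.0 N
Step 2: Pressure thrust = (Pe - Pa) * Ae = (18376 - 21294) * 1.16 = -3384.88 N
Step 3: Total thrust F = 570471.0 + -3384.88 = 567086.1 N

567086.1


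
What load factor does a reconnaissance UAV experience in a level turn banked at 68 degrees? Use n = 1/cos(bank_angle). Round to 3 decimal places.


Step 1: Convert 68 degrees to radians = 1.186824
Step 2: cos(68 deg) = 0.374607
Step 3: n = 1 / 0.374607 = 2.669

2.669


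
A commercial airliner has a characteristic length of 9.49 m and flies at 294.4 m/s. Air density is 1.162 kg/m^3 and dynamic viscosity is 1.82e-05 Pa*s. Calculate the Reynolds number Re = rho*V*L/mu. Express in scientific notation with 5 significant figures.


Step 1: Numerator = rho * V * L = 1.162 * 294.4 * 9.49 = 3246.460672
Step 2: Re = 3246.460672 / 1.82e-05
Step 3: Re = 1.7838e+08

1.7838e+08


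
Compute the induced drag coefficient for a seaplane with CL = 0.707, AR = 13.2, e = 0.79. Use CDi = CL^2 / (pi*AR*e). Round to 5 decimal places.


Step 1: CL^2 = 0.707^2 = 0.499849
Step 2: pi * AR * e = 3.14159 * 13.2 * 0.79 = 32.760528
Step 3: CDi = 0.499849 / 32.760528 = 0.01526

0.01526


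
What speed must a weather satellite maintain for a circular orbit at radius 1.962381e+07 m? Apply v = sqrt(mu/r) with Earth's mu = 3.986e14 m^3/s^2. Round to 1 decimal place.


Step 1: mu / r = 3.986e14 / 1.962381e+07 = 20312059.6867
Step 2: v = sqrt(20312059.6867) = 4506.9 m/s

4506.9


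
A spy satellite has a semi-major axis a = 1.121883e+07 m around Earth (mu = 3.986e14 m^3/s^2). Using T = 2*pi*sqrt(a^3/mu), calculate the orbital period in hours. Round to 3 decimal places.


Step 1: a^3 / mu = 1.412026e+21 / 3.986e14 = 3.542464e+06
Step 2: sqrt(3.542464e+06) = 1882.1434 s
Step 3: T = 2*pi * 1882.1434 = 11825.86 s
Step 4: T in hours = 11825.86 / 3600 = 3.285 hours

3.285


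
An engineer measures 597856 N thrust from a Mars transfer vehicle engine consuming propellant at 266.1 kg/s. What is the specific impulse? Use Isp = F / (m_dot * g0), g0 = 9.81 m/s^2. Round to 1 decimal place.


Step 1: m_dot * g0 = 266.1 * 9.81 = 2610.44
Step 2: Isp = 597856 / 2610.44 = 229.0 s

229.0


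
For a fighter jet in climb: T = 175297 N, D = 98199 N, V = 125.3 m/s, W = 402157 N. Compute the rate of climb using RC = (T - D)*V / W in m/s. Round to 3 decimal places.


Step 1: Excess thrust = T - D = 175297 - 98199 = 77098 N
Step 2: Excess power = 77098 * 125.3 = 9660379.4 W
Step 3: RC = 9660379.4 / 402157 = 24.021 m/s

24.021


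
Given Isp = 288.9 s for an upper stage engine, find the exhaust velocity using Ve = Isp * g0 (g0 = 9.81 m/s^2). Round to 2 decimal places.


Step 1: Ve = Isp * g0 = 288.9 * 9.81
Step 2: Ve = 2834.11 m/s

2834.11


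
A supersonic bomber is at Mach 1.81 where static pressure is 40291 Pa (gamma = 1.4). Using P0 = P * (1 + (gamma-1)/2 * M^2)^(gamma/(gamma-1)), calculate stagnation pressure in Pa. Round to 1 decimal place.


Step 1: (gamma-1)/2 * M^2 = 0.2 * 3.2761 = 0.65522
Step 2: 1 + 0.65522 = 1.65522
Step 3: Exponent gamma/(gamma-1) = 3.5
Step 4: P0 = 40291 * 1.65522^3.5 = 235073.2 Pa

235073.2


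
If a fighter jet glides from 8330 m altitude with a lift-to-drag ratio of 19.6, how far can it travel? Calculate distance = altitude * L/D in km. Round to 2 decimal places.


Step 1: Glide distance = altitude * L/D = 8330 * 19.6 = 163268.0 m
Step 2: Convert to km: 163268.0 / 1000 = 163.27 km

163.27


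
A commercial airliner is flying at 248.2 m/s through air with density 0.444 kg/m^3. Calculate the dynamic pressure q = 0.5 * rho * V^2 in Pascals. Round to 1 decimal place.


Step 1: V^2 = 248.2^2 = 61603.24
Step 2: q = 0.5 * 0.444 * 61603.24
Step 3: q = 13675.9 Pa

13675.9


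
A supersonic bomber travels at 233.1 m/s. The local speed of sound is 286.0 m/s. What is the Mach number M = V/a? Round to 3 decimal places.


Step 1: M = V / a = 233.1 / 286.0
Step 2: M = 0.815

0.815


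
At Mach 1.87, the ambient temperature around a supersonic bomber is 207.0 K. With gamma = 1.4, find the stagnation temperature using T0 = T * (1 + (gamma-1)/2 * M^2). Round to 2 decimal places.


Step 1: (gamma-1)/2 = 0.2
Step 2: M^2 = 3.4969
Step 3: 1 + 0.2 * 3.4969 = 1.69938
Step 4: T0 = 207.0 * 1.69938 = 351.77 K

351.77


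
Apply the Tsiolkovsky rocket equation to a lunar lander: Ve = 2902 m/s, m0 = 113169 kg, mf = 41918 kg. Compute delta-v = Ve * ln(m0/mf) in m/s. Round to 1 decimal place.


Step 1: Mass ratio m0/mf = 113169 / 41918 = 2.699771
Step 2: ln(2.699771) = 0.993167
Step 3: delta-v = 2902 * 0.993167 = 2882.2 m/s

2882.2


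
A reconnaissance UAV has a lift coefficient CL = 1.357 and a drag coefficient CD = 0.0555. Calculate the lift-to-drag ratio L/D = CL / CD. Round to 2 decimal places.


Step 1: L/D = CL / CD = 1.357 / 0.0555
Step 2: L/D = 24.45

24.45


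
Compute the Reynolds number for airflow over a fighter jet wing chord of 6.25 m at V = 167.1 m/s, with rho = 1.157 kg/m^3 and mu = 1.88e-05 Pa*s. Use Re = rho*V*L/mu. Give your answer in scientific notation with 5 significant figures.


Step 1: Numerator = rho * V * L = 1.157 * 167.1 * 6.25 = 1208.341875
Step 2: Re = 1208.341875 / 1.88e-05
Step 3: Re = 6.4274e+07

6.4274e+07
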